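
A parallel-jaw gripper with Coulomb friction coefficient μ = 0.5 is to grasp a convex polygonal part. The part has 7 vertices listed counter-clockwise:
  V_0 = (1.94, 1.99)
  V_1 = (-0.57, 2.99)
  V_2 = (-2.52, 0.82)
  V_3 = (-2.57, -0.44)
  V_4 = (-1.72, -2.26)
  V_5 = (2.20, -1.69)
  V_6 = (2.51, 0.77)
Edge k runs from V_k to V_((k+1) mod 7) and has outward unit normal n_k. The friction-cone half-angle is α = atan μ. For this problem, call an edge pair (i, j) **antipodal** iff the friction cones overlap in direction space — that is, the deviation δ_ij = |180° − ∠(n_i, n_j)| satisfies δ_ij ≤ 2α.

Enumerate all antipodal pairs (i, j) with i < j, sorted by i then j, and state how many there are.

count = 8; pairs: (0,3), (0,4), (1,4), (1,5), (2,5), (2,6), (3,5), (3,6)

α = atan 0.5 = 26.57°;  2α = 53.13°
n_0 = (+0.3701, +0.9290)
n_1 = (-0.7438, +0.6684)
n_2 = (-0.9992, +0.0397)
n_3 = (-0.9061, -0.4232)
n_4 = (+0.1439, -0.9896)
n_5 = (+0.9922, -0.1250)
n_6 = (+0.9060, +0.4233)
  (0,1): δ = 110.22°  ·
  (0,2): δ = 70.55°  ·
  (0,3): δ = 43.24°  ✓
  (0,4): δ = 30.00°  ✓
  (0,5): δ = 104.54°  ·
  (0,6): δ = 136.77°  ·
  (1,2): δ = 140.33°  ·
  (1,3): δ = 113.02°  ·
  (1,4): δ = 39.78°  ✓
  (1,5): δ = 34.76°  ✓
  (1,6): δ = 66.99°  ·
  (2,3): δ = 152.69°  ·
  (2,4): δ = 79.45°  ·
  (2,5): δ = 4.91°  ✓
  (2,6): δ = 27.32°  ✓
  (3,4): δ = 106.76°  ·
  (3,5): δ = 32.22°  ✓
  (3,6): δ = 0.01°  ✓
  (4,5): δ = 105.46°  ·
  (4,6): δ = 73.23°  ·
  (5,6): δ = 147.78°  ·
antipodal pairs: 8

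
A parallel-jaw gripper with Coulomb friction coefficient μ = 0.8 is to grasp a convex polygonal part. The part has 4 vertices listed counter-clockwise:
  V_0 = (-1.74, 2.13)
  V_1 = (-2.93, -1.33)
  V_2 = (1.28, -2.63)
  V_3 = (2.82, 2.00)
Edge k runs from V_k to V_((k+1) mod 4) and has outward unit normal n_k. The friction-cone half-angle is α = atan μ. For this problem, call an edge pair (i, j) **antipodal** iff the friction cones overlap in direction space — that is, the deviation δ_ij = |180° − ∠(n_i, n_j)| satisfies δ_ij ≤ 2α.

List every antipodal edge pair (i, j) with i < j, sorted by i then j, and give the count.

α = atan 0.8 = 38.66°;  2α = 77.32°
n_0 = (-0.9456, +0.3252)
n_1 = (-0.2950, -0.9555)
n_2 = (+0.9489, -0.3156)
n_3 = (+0.0285, +0.9996)
  (0,1): δ = 88.18°  ·
  (0,2): δ = 0.58°  ✓
  (0,3): δ = 107.35°  ·
  (1,2): δ = 91.24°  ·
  (1,3): δ = 15.53°  ✓
  (2,3): δ = 73.24°  ✓
antipodal pairs: 3

count = 3; pairs: (0,2), (1,3), (2,3)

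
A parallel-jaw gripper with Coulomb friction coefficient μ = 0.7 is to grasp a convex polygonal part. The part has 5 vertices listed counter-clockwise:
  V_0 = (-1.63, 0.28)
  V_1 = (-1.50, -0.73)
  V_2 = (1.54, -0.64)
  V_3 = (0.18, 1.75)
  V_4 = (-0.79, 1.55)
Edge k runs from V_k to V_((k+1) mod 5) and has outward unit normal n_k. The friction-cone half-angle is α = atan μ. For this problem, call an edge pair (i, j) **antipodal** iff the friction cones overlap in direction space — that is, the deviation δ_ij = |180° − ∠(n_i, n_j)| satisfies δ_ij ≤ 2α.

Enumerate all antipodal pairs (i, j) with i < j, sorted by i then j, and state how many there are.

count = 5; pairs: (0,2), (1,2), (1,3), (1,4), (2,4)

α = atan 0.7 = 34.99°;  2α = 69.98°
n_0 = (-0.9918, -0.1277)
n_1 = (+0.0296, -0.9996)
n_2 = (+0.8691, +0.4946)
n_3 = (-0.2019, +0.9794)
n_4 = (-0.8341, +0.5517)
  (0,1): δ = 95.64°  ·
  (0,2): δ = 22.31°  ✓
  (0,3): δ = 94.32°  ·
  (0,4): δ = 139.18°  ·
  (1,2): δ = 62.05°  ✓
  (1,3): δ = 9.95°  ✓
  (1,4): δ = 54.82°  ✓
  (2,3): δ = 107.99°  ·
  (2,4): δ = 63.12°  ✓
  (3,4): δ = 135.13°  ·
antipodal pairs: 5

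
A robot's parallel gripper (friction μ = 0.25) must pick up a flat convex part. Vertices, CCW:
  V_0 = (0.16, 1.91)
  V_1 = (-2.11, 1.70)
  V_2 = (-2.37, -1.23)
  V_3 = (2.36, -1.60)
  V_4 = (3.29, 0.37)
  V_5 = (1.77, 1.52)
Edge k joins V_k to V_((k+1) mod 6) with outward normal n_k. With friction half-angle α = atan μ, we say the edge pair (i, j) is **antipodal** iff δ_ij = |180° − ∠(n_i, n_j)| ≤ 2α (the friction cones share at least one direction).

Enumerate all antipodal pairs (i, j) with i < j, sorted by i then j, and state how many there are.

α = atan 0.25 = 14.04°;  2α = 28.07°
n_0 = (-0.0921, +0.9957)
n_1 = (-0.9961, +0.0884)
n_2 = (-0.0780, -0.9970)
n_3 = (+0.9043, -0.4269)
n_4 = (+0.6034, +0.7975)
n_5 = (+0.2354, +0.9719)
  (0,1): δ = 100.36°  ·
  (0,2): δ = 9.76°  ✓
  (0,3): δ = 59.44°  ·
  (0,4): δ = 137.60°  ·
  (0,5): δ = 161.10°  ·
  (1,2): δ = 89.40°  ·
  (1,3): δ = 20.20°  ✓
  (1,4): δ = 57.96°  ·
  (1,5): δ = 81.45°  ·
  (2,3): δ = 110.80°  ·
  (2,4): δ = 32.64°  ·
  (2,5): δ = 9.14°  ✓
  (3,4): δ = 101.84°  ·
  (3,5): δ = 78.35°  ·
  (4,5): δ = 156.51°  ·
antipodal pairs: 3

count = 3; pairs: (0,2), (1,3), (2,5)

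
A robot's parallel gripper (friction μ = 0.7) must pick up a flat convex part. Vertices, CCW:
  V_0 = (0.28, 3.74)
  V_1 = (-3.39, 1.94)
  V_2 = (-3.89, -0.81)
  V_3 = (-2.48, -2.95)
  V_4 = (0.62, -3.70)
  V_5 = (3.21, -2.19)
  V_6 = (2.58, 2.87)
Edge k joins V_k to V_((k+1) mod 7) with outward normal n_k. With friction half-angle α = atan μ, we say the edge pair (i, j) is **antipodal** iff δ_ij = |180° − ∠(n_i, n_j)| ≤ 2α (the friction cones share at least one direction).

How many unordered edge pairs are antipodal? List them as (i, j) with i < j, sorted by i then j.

α = atan 0.7 = 34.99°;  2α = 69.98°
n_0 = (-0.4404, +0.8978)
n_1 = (-0.9839, +0.1789)
n_2 = (-0.8350, -0.5502)
n_3 = (-0.2352, -0.9720)
n_4 = (+0.5037, -0.8639)
n_5 = (+0.9923, +0.1236)
n_6 = (+0.3538, +0.9353)
  (0,1): δ = 126.43°  ·
  (0,2): δ = 82.75°  ·
  (0,3): δ = 39.73°  ✓
  (0,4): δ = 4.12°  ✓
  (0,5): δ = 70.97°  ·
  (0,6): δ = 133.15°  ·
  (1,2): δ = 136.32°  ·
  (1,3): δ = 93.30°  ·
  (1,4): δ = 49.45°  ✓
  (1,5): δ = 17.40°  ✓
  (1,6): δ = 79.59°  ·
  (2,3): δ = 136.98°  ·
  (2,4): δ = 93.14°  ·
  (2,5): δ = 26.28°  ✓
  (2,6): δ = 35.90°  ✓
  (3,4): δ = 136.16°  ·
  (3,5): δ = 69.30°  ✓
  (3,6): δ = 7.12°  ✓
  (4,5): δ = 113.15°  ·
  (4,6): δ = 50.96°  ✓
  (5,6): δ = 117.82°  ·
antipodal pairs: 9

count = 9; pairs: (0,3), (0,4), (1,4), (1,5), (2,5), (2,6), (3,5), (3,6), (4,6)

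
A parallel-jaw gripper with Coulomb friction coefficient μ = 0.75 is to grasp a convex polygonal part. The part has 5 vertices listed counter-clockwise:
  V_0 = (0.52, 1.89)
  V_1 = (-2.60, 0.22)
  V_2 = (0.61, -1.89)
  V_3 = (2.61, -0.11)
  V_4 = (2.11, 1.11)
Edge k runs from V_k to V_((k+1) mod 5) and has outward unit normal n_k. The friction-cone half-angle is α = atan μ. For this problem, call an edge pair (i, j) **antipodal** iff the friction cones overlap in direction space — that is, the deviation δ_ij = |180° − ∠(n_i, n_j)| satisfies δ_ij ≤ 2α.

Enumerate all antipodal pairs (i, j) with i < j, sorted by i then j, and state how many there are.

count = 5; pairs: (0,1), (0,2), (1,3), (1,4), (2,4)

α = atan 0.75 = 36.87°;  2α = 73.74°
n_0 = (-0.4719, +0.8816)
n_1 = (-0.5493, -0.8356)
n_2 = (+0.6648, -0.7470)
n_3 = (+0.9253, +0.3792)
n_4 = (+0.4404, +0.8978)
  (0,1): δ = 61.48°  ✓
  (0,2): δ = 13.51°  ✓
  (0,3): δ = 84.13°  ·
  (0,4): δ = 125.71°  ·
  (1,2): δ = 105.01°  ·
  (1,3): δ = 34.40°  ✓
  (1,4): δ = 7.19°  ✓
  (2,3): δ = 109.38°  ·
  (2,4): δ = 67.80°  ✓
  (3,4): δ = 138.42°  ·
antipodal pairs: 5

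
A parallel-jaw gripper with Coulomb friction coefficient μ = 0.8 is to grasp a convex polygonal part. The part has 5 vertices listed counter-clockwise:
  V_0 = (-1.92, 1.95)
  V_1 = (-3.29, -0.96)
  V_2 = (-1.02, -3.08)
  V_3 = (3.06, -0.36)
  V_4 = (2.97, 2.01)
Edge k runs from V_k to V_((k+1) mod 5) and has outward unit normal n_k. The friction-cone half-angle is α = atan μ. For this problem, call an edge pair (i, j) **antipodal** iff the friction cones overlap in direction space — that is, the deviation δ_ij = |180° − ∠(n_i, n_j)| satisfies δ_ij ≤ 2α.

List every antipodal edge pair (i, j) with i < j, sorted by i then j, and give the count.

count = 5; pairs: (0,2), (0,3), (1,3), (1,4), (2,4)

α = atan 0.8 = 38.66°;  2α = 77.32°
n_0 = (-0.9047, +0.4259)
n_1 = (-0.6825, -0.7308)
n_2 = (+0.5547, -0.8321)
n_3 = (+0.9993, +0.0379)
n_4 = (-0.0123, +0.9999)
  (0,1): δ = 107.83°  ·
  (0,2): δ = 31.10°  ✓
  (0,3): δ = 27.39°  ✓
  (0,4): δ = 115.91°  ·
  (1,2): δ = 103.27°  ·
  (1,3): δ = 44.78°  ✓
  (1,4): δ = 43.75°  ✓
  (2,3): δ = 121.52°  ·
  (2,4): δ = 32.99°  ✓
  (3,4): δ = 91.47°  ·
antipodal pairs: 5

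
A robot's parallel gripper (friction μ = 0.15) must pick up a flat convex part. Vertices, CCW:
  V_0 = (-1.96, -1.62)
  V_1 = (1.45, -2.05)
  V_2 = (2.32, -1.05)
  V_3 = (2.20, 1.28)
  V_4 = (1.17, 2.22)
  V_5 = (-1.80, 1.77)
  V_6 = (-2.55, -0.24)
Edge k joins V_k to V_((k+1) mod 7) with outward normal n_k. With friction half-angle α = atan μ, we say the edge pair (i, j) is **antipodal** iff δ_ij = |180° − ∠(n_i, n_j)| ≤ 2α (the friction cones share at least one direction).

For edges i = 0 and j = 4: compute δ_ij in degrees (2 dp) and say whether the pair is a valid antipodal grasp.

δ = 15.80°, valid

α = atan 0.15 = 8.53°;  2α = 17.06°
edge 0: e_0 = (+3.41, -0.43);  n_0 = (-0.1251, -0.9921)
edge 4: e_4 = (-2.97, -0.45);  n_4 = (-0.1498, +0.9887)
∠(n_0, n_4) = 164.20°
δ = |180° − 164.20°| = 15.80°
15.80° ≤ 2α = 17.06°  →  valid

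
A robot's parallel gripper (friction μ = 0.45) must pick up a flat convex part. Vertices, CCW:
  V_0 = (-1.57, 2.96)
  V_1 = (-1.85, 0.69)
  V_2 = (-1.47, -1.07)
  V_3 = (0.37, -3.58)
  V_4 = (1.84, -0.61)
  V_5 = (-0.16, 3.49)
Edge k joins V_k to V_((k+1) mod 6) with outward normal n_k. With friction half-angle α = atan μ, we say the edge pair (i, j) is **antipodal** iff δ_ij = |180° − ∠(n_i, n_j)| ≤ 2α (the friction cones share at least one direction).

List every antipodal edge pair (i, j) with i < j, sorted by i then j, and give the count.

α = atan 0.45 = 24.23°;  2α = 48.46°
n_0 = (-0.9925, +0.1224)
n_1 = (-0.9775, -0.2110)
n_2 = (-0.8065, -0.5912)
n_3 = (+0.8962, -0.4436)
n_4 = (+0.8988, +0.4384)
n_5 = (-0.3519, +0.9361)
  (0,1): δ = 160.78°  ·
  (0,2): δ = 136.72°  ·
  (0,3): δ = 19.30°  ✓
  (0,4): δ = 33.04°  ✓
  (0,5): δ = 117.63°  ·
  (1,2): δ = 155.94°  ·
  (1,3): δ = 38.52°  ✓
  (1,4): δ = 13.82°  ✓
  (1,5): δ = 98.42°  ·
  (2,3): δ = 62.58°  ·
  (2,4): δ = 10.24°  ✓
  (2,5): δ = 74.36°  ·
  (3,4): δ = 127.66°  ·
  (3,5): δ = 43.07°  ✓
  (4,5): δ = 95.40°  ·
antipodal pairs: 6

count = 6; pairs: (0,3), (0,4), (1,3), (1,4), (2,4), (3,5)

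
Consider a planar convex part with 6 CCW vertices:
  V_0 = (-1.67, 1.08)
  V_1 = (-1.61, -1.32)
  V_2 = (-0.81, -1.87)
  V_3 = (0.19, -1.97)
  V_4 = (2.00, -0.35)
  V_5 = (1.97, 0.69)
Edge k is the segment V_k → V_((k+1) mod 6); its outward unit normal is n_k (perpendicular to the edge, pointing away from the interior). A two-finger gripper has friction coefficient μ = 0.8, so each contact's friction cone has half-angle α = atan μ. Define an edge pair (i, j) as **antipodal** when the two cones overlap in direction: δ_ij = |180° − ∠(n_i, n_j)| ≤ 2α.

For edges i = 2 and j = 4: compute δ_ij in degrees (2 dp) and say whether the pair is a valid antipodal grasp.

δ = 82.64°, invalid

α = atan 0.8 = 38.66°;  2α = 77.32°
edge 2: e_2 = (+1.00, -0.10);  n_2 = (-0.0995, -0.9950)
edge 4: e_4 = (-0.03, +1.04);  n_4 = (+0.9996, +0.0288)
∠(n_2, n_4) = 97.36°
δ = |180° − 97.36°| = 82.64°
82.64° > 2α = 77.32°  →  invalid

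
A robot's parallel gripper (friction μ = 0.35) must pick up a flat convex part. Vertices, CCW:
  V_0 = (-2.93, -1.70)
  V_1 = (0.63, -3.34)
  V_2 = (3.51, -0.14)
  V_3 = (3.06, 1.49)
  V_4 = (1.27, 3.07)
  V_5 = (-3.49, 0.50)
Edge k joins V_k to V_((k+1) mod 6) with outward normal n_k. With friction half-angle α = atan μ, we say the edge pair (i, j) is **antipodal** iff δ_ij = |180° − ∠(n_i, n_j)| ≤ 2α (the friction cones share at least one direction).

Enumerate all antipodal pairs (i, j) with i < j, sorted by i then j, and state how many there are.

α = atan 0.35 = 19.29°;  2α = 38.58°
n_0 = (-0.4184, -0.9083)
n_1 = (+0.7433, -0.6690)
n_2 = (+0.9639, +0.2661)
n_3 = (+0.6618, +0.7497)
n_4 = (-0.4751, +0.8799)
n_5 = (-0.9691, -0.2467)
  (0,1): δ = 107.25°  ·
  (0,2): δ = 49.83°  ·
  (0,3): δ = 16.70°  ✓
  (0,4): δ = 53.10°  ·
  (0,5): δ = 129.02°  ·
  (1,2): δ = 122.58°  ·
  (1,3): δ = 89.45°  ·
  (1,4): δ = 19.65°  ✓
  (1,5): δ = 56.27°  ·
  (2,3): δ = 146.87°  ·
  (2,4): δ = 77.07°  ·
  (2,5): δ = 1.15°  ✓
  (3,4): δ = 110.20°  ·
  (3,5): δ = 34.28°  ✓
  (4,5): δ = 104.08°  ·
antipodal pairs: 4

count = 4; pairs: (0,3), (1,4), (2,5), (3,5)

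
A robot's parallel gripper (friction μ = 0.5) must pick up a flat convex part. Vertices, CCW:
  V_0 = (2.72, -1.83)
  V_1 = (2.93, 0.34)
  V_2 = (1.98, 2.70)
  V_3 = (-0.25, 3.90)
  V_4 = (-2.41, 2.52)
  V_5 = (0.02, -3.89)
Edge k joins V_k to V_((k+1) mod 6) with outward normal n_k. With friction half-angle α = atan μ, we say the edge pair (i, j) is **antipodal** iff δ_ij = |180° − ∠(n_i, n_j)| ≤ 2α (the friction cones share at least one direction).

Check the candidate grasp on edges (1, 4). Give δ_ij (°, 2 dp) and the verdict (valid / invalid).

α = atan 0.5 = 26.57°;  2α = 53.13°
edge 1: e_1 = (-0.95, +2.36);  n_1 = (+0.9277, +0.3734)
edge 4: e_4 = (+2.43, -6.41);  n_4 = (-0.9351, -0.3545)
∠(n_1, n_4) = 178.83°
δ = |180° − 178.83°| = 1.17°
1.17° ≤ 2α = 53.13°  →  valid

δ = 1.17°, valid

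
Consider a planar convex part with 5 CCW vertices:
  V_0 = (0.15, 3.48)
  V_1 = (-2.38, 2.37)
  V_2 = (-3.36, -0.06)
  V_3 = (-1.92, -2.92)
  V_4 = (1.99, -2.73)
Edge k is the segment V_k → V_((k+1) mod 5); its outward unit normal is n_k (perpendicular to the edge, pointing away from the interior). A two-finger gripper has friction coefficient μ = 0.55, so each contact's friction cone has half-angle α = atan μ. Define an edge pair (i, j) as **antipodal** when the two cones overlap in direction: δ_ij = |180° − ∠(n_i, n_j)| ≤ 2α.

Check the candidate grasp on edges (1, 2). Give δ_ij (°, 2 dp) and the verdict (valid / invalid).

α = atan 0.55 = 28.81°;  2α = 57.62°
edge 1: e_1 = (-0.98, -2.43);  n_1 = (-0.9274, +0.3740)
edge 2: e_2 = (+1.44, -2.86);  n_2 = (-0.8932, -0.4497)
∠(n_1, n_2) = 48.69°
δ = |180° − 48.69°| = 131.31°
131.31° > 2α = 57.62°  →  invalid

δ = 131.31°, invalid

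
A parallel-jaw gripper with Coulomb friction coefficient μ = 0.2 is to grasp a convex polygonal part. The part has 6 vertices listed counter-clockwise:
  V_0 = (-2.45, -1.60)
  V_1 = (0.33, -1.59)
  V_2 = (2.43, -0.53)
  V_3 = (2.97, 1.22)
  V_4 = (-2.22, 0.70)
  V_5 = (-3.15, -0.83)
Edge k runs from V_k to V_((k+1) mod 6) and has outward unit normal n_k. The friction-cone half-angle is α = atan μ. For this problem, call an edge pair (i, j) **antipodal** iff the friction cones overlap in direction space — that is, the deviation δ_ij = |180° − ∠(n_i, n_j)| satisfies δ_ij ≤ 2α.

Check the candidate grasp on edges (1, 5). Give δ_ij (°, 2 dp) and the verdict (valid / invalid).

δ = 105.49°, invalid

α = atan 0.2 = 11.31°;  2α = 22.62°
edge 1: e_1 = (+2.10, +1.06);  n_1 = (+0.4506, -0.8927)
edge 5: e_5 = (+0.70, -0.77);  n_5 = (-0.7399, -0.6727)
∠(n_1, n_5) = 74.51°
δ = |180° − 74.51°| = 105.49°
105.49° > 2α = 22.62°  →  invalid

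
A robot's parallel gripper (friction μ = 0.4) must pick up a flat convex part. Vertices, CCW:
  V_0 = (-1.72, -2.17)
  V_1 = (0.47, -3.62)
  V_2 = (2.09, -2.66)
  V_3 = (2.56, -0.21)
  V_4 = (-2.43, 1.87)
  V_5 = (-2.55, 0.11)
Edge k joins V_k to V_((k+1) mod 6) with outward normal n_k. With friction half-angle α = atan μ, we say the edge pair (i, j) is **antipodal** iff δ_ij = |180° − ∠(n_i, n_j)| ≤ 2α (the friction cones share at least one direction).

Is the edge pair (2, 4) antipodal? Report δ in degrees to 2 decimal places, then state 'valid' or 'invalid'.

α = atan 0.4 = 21.80°;  2α = 43.60°
edge 2: e_2 = (+0.47, +2.45);  n_2 = (+0.9821, -0.1884)
edge 4: e_4 = (-0.12, -1.76);  n_4 = (-0.9977, +0.0680)
∠(n_2, n_4) = 173.04°
δ = |180° − 173.04°| = 6.96°
6.96° ≤ 2α = 43.60°  →  valid

δ = 6.96°, valid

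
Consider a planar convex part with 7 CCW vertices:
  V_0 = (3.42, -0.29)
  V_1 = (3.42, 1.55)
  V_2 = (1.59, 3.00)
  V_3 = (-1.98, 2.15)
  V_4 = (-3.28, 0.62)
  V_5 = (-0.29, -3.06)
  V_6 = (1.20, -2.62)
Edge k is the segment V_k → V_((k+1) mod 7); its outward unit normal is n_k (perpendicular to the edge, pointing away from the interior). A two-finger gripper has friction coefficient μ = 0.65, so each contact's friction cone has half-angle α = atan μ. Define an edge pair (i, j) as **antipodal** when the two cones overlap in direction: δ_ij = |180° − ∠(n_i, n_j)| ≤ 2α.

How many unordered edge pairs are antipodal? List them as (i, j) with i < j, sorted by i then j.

α = atan 0.65 = 33.02°;  2α = 66.05°
n_0 = (+1.0000, -0.0000)
n_1 = (+0.6210, +0.7838)
n_2 = (-0.2316, +0.9728)
n_3 = (-0.7621, +0.6475)
n_4 = (-0.7761, -0.6306)
n_5 = (+0.2832, -0.9591)
n_6 = (+0.7240, -0.6898)
  (0,1): δ = 128.39°  ·
  (0,2): δ = 76.61°  ·
  (0,3): δ = 40.35°  ✓
  (0,4): δ = 39.09°  ✓
  (0,5): δ = 106.45°  ·
  (0,6): δ = 136.38°  ·
  (1,2): δ = 128.22°  ·
  (1,3): δ = 91.96°  ·
  (1,4): δ = 12.51°  ✓
  (1,5): δ = 54.84°  ✓
  (1,6): δ = 84.78°  ·
  (2,3): δ = 143.75°  ·
  (2,4): δ = 64.30°  ✓
  (2,5): δ = 3.06°  ✓
  (2,6): δ = 32.99°  ✓
  (3,4): δ = 100.55°  ·
  (3,5): δ = 33.19°  ✓
  (3,6): δ = 3.26°  ✓
  (4,5): δ = 112.64°  ·
  (4,6): δ = 82.71°  ·
  (5,6): δ = 150.07°  ·
antipodal pairs: 9

count = 9; pairs: (0,3), (0,4), (1,4), (1,5), (2,4), (2,5), (2,6), (3,5), (3,6)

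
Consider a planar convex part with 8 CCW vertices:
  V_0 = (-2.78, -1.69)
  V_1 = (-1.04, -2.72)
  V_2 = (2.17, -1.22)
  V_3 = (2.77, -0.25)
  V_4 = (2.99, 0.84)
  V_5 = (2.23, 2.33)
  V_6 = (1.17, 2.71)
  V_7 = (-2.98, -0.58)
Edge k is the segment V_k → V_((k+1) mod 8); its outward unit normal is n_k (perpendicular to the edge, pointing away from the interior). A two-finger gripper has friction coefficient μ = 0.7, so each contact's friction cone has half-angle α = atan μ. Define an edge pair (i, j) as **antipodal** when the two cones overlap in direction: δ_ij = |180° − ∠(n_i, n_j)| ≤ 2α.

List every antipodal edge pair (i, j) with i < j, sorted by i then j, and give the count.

α = atan 0.7 = 34.99°;  2α = 69.98°
n_0 = (-0.5094, -0.8605)
n_1 = (+0.4233, -0.9060)
n_2 = (+0.8505, -0.5261)
n_3 = (+0.9802, -0.1978)
n_4 = (+0.8908, +0.4544)
n_5 = (+0.3375, +0.9413)
n_6 = (-0.6212, +0.7836)
n_7 = (-0.9842, -0.1773)
  (0,1): δ = 124.33°  ·
  (0,2): δ = 91.12°  ·
  (0,3): δ = 70.79°  ·
  (0,4): δ = 32.35°  ✓
  (0,5): δ = 10.90°  ✓
  (0,6): δ = 69.03°  ✓
  (0,7): δ = 130.84°  ·
  (1,2): δ = 146.79°  ·
  (1,3): δ = 126.46°  ·
  (1,4): δ = 88.02°  ·
  (1,5): δ = 44.77°  ✓
  (1,6): δ = 13.36°  ✓
  (1,7): δ = 75.17°  ·
  (2,3): δ = 159.67°  ·
  (2,4): δ = 121.24°  ·
  (2,5): δ = 77.98°  ·
  (2,6): δ = 19.85°  ✓
  (2,7): δ = 41.95°  ✓
  (3,4): δ = 141.56°  ·
  (3,5): δ = 98.31°  ·
  (3,6): δ = 40.18°  ✓
  (3,7): δ = 21.62°  ✓
  (4,5): δ = 136.75°  ·
  (4,6): δ = 78.62°  ·
  (4,7): δ = 16.81°  ✓
  (5,6): δ = 121.87°  ·
  (5,7): δ = 60.06°  ✓
  (6,7): δ = 118.19°  ·
antipodal pairs: 11

count = 11; pairs: (0,4), (0,5), (0,6), (1,5), (1,6), (2,6), (2,7), (3,6), (3,7), (4,7), (5,7)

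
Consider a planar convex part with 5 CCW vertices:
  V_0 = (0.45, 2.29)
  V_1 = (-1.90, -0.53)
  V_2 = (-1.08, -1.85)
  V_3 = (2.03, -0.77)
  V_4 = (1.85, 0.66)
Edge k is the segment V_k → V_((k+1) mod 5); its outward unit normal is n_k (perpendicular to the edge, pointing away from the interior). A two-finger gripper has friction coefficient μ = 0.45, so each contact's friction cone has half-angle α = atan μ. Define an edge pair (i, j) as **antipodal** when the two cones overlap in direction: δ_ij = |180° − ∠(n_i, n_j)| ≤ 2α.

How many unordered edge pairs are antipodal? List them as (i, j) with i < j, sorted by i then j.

count = 4; pairs: (0,2), (0,3), (1,3), (1,4)

α = atan 0.45 = 24.23°;  2α = 48.46°
n_0 = (-0.7682, +0.6402)
n_1 = (-0.8494, -0.5277)
n_2 = (+0.3280, -0.9447)
n_3 = (+0.9922, +0.1249)
n_4 = (+0.7586, +0.6516)
  (0,1): δ = 108.35°  ·
  (0,2): δ = 31.04°  ✓
  (0,3): δ = 46.98°  ✓
  (0,4): δ = 80.46°  ·
  (1,2): δ = 102.70°  ·
  (1,3): δ = 24.67°  ✓
  (1,4): δ = 8.81°  ✓
  (2,3): δ = 101.98°  ·
  (2,4): δ = 68.49°  ·
  (3,4): δ = 146.52°  ·
antipodal pairs: 4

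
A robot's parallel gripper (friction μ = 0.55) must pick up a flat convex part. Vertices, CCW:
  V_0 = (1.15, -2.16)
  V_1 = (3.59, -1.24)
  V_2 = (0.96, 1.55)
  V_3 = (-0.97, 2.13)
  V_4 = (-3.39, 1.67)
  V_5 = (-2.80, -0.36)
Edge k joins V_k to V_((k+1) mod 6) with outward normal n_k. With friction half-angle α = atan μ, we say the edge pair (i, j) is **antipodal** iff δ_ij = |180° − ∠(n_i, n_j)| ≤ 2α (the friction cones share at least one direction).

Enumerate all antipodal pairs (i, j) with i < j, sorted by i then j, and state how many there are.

α = atan 0.55 = 28.81°;  2α = 57.62°
n_0 = (+0.3528, -0.9357)
n_1 = (+0.7277, +0.6859)
n_2 = (+0.2878, +0.9577)
n_3 = (-0.1867, +0.9824)
n_4 = (-0.9603, -0.2791)
n_5 = (-0.4147, -0.9100)
  (0,1): δ = 67.35°  ·
  (0,2): δ = 37.39°  ✓
  (0,3): δ = 9.90°  ✓
  (0,4): δ = 85.55°  ·
  (0,5): δ = 134.84°  ·
  (1,2): δ = 150.04°  ·
  (1,3): δ = 122.55°  ·
  (1,4): δ = 27.10°  ✓
  (1,5): δ = 22.19°  ✓
  (2,3): δ = 152.51°  ·
  (2,4): δ = 57.07°  ✓
  (2,5): δ = 7.77°  ✓
  (3,4): δ = 84.56°  ·
  (3,5): δ = 35.26°  ✓
  (4,5): δ = 130.70°  ·
antipodal pairs: 7

count = 7; pairs: (0,2), (0,3), (1,4), (1,5), (2,4), (2,5), (3,5)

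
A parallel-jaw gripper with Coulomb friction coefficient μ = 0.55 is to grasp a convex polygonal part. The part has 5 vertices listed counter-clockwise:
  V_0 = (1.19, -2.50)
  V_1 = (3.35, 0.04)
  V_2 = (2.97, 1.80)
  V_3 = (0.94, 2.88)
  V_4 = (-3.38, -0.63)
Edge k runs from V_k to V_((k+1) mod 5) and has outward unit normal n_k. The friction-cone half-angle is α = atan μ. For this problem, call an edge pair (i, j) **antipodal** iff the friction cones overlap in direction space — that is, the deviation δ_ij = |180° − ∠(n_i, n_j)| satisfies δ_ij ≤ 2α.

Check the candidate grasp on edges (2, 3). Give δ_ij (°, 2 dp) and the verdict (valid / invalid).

α = atan 0.55 = 28.81°;  2α = 57.62°
edge 2: e_2 = (-2.03, +1.08);  n_2 = (+0.4697, +0.8828)
edge 3: e_3 = (-4.32, -3.51);  n_3 = (-0.6306, +0.7761)
∠(n_2, n_3) = 67.11°
δ = |180° − 67.11°| = 112.89°
112.89° > 2α = 57.62°  →  invalid

δ = 112.89°, invalid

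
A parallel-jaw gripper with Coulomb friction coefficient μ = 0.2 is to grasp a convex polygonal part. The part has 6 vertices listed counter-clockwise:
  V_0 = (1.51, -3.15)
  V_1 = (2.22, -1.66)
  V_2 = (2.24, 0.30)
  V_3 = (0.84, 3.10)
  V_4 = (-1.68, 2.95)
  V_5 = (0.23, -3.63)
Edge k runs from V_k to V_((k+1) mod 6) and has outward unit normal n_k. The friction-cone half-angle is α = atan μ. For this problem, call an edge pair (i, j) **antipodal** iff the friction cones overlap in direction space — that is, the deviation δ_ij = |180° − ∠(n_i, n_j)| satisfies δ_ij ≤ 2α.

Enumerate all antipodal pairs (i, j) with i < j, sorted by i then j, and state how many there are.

count = 3; pairs: (1,4), (2,4), (3,5)

α = atan 0.2 = 11.31°;  2α = 22.62°
n_0 = (+0.9027, -0.4302)
n_1 = (+0.9999, -0.0102)
n_2 = (+0.8944, +0.4472)
n_3 = (-0.0594, +0.9982)
n_4 = (-0.9604, -0.2788)
n_5 = (+0.3511, -0.9363)
  (0,1): δ = 155.11°  ·
  (0,2): δ = 127.96°  ·
  (0,3): δ = 61.12°  ·
  (0,4): δ = 41.66°  ·
  (0,5): δ = 136.03°  ·
  (1,2): δ = 152.85°  ·
  (1,3): δ = 86.01°  ·
  (1,4): δ = 16.77°  ✓
  (1,5): δ = 111.14°  ·
  (2,3): δ = 113.16°  ·
  (2,4): δ = 10.38°  ✓
  (2,5): δ = 83.99°  ·
  (3,4): δ = 77.22°  ·
  (3,5): δ = 17.15°  ✓
  (4,5): δ = 85.63°  ·
antipodal pairs: 3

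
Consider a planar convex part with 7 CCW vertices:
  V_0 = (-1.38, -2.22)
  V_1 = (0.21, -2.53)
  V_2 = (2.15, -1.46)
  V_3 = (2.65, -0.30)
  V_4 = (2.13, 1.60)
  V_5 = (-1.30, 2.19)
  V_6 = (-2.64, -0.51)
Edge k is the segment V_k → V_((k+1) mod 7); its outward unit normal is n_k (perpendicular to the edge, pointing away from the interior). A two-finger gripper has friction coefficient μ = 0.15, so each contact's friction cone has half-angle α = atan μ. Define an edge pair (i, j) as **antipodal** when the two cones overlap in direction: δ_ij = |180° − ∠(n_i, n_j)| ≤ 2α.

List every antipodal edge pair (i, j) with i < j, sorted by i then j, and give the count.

count = 2; pairs: (0,4), (2,5)

α = atan 0.15 = 8.53°;  2α = 17.06°
n_0 = (-0.1914, -0.9815)
n_1 = (+0.4830, -0.8756)
n_2 = (+0.9183, -0.3958)
n_3 = (+0.9645, +0.2640)
n_4 = (+0.1695, +0.9855)
n_5 = (-0.8958, +0.4446)
n_6 = (-0.8051, -0.5932)
  (0,1): δ = 140.09°  ·
  (0,2): δ = 102.29°  ·
  (0,3): δ = 63.66°  ·
  (0,4): δ = 1.27°  ✓
  (0,5): δ = 74.64°  ·
  (0,6): δ = 137.42°  ·
  (1,2): δ = 142.20°  ·
  (1,3): δ = 103.57°  ·
  (1,4): δ = 38.64°  ·
  (1,5): δ = 34.73°  ·
  (1,6): δ = 97.51°  ·
  (2,3): δ = 141.38°  ·
  (2,4): δ = 76.44°  ·
  (2,5): δ = 3.08°  ✓
  (2,6): δ = 59.70°  ·
  (3,4): δ = 115.07°  ·
  (3,5): δ = 41.70°  ·
  (3,6): δ = 21.08°  ·
  (4,5): δ = 106.64°  ·
  (4,6): δ = 43.86°  ·
  (5,6): δ = 117.22°  ·
antipodal pairs: 2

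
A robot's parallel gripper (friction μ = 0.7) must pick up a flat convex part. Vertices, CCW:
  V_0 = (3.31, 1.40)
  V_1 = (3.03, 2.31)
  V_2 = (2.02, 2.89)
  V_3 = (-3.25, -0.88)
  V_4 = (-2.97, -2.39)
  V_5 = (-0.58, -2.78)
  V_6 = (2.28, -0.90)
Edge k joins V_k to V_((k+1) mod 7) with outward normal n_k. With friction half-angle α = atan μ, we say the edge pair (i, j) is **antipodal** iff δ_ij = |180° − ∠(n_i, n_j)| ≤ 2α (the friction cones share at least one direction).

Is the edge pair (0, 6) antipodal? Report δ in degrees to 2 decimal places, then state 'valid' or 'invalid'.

δ = 138.77°, invalid

α = atan 0.7 = 34.99°;  2α = 69.98°
edge 0: e_0 = (-0.28, +0.91);  n_0 = (+0.9558, +0.2941)
edge 6: e_6 = (+1.03, +2.30);  n_6 = (+0.9127, -0.4087)
∠(n_0, n_6) = 41.23°
δ = |180° − 41.23°| = 138.77°
138.77° > 2α = 69.98°  →  invalid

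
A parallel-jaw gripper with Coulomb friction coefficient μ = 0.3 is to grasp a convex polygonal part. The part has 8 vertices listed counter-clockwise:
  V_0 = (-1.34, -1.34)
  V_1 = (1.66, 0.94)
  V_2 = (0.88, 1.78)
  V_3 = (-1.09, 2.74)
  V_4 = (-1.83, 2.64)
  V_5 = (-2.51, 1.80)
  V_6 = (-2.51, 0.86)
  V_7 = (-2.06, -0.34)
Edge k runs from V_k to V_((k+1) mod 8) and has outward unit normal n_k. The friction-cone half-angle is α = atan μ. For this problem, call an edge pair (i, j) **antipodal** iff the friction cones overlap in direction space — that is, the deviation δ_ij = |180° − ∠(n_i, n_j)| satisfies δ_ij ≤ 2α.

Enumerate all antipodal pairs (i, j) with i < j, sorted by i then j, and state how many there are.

count = 5; pairs: (0,3), (0,4), (1,6), (1,7), (2,7)

α = atan 0.3 = 16.70°;  2α = 33.40°
n_0 = (+0.6051, -0.7962)
n_1 = (+0.7328, +0.6805)
n_2 = (+0.4381, +0.8989)
n_3 = (-0.1339, +0.9910)
n_4 = (-0.7772, +0.6292)
n_5 = (-1.0000, -0.0000)
n_6 = (-0.9363, -0.3511)
n_7 = (-0.8115, -0.5843)
  (0,1): δ = 84.36°  ·
  (0,2): δ = 63.22°  ·
  (0,3): δ = 29.54°  ✓
  (0,4): δ = 13.77°  ✓
  (0,5): δ = 52.77°  ·
  (0,6): δ = 73.32°  ·
  (0,7): δ = 88.52°  ·
  (1,2): δ = 158.86°  ·
  (1,3): δ = 125.18°  ·
  (1,4): δ = 81.87°  ·
  (1,5): δ = 42.88°  ·
  (1,6): δ = 22.32°  ✓
  (1,7): δ = 7.13°  ✓
  (2,3): δ = 146.32°  ·
  (2,4): δ = 103.01°  ·
  (2,5): δ = 64.02°  ·
  (2,6): δ = 43.46°  ·
  (2,7): δ = 28.27°  ✓
  (3,4): δ = 136.69°  ·
  (3,5): δ = 97.70°  ·
  (3,6): δ = 77.14°  ·
  (3,7): δ = 61.94°  ·
  (4,5): δ = 141.01°  ·
  (4,6): δ = 120.45°  ·
  (4,7): δ = 105.26°  ·
  (5,6): δ = 159.44°  ·
  (5,7): δ = 144.25°  ·
  (6,7): δ = 164.80°  ·
antipodal pairs: 5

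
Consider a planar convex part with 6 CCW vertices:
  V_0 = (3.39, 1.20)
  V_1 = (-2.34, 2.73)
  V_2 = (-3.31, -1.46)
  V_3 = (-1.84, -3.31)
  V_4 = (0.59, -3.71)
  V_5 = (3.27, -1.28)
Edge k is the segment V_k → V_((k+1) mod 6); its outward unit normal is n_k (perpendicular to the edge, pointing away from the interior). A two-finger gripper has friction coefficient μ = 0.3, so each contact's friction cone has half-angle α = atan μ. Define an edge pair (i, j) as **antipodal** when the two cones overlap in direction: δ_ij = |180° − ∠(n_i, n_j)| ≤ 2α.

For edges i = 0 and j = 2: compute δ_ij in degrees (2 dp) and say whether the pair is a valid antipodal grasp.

α = atan 0.3 = 16.70°;  2α = 33.40°
edge 0: e_0 = (-5.73, +1.53);  n_0 = (+0.2580, +0.9662)
edge 2: e_2 = (+1.47, -1.85);  n_2 = (-0.7829, -0.6221)
∠(n_0, n_2) = 143.42°
δ = |180° − 143.42°| = 36.58°
36.58° > 2α = 33.40°  →  invalid

δ = 36.58°, invalid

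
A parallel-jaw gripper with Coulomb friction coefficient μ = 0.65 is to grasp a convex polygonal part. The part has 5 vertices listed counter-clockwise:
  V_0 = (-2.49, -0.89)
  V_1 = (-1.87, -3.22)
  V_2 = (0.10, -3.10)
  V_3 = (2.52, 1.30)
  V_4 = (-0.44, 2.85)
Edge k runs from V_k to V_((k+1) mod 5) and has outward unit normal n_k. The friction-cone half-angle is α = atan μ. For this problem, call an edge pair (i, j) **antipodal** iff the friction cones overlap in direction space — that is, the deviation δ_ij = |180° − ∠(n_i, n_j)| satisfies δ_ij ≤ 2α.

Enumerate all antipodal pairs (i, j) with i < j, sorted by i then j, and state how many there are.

count = 5; pairs: (0,2), (0,3), (1,3), (1,4), (2,4)

α = atan 0.65 = 33.02°;  2α = 66.05°
n_0 = (-0.9664, -0.2571)
n_1 = (+0.0608, -0.9981)
n_2 = (+0.8762, -0.4819)
n_3 = (+0.4639, +0.8859)
n_4 = (-0.8769, +0.4807)
  (0,1): δ = 101.42°  ·
  (0,2): δ = 43.71°  ✓
  (0,3): δ = 47.46°  ✓
  (0,4): δ = 136.37°  ·
  (1,2): δ = 122.30°  ·
  (1,3): δ = 31.12°  ✓
  (1,4): δ = 57.79°  ✓
  (2,3): δ = 88.83°  ·
  (2,4): δ = 0.08°  ✓
  (3,4): δ = 91.09°  ·
antipodal pairs: 5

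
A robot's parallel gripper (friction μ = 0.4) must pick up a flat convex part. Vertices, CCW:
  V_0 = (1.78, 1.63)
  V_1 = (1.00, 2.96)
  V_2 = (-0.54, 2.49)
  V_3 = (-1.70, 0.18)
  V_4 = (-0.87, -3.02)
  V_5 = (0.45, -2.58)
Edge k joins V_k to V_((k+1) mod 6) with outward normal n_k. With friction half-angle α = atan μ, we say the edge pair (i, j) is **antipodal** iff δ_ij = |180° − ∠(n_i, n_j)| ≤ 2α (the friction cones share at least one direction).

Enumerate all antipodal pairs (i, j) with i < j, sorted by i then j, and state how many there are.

α = atan 0.4 = 21.80°;  2α = 43.60°
n_0 = (+0.8626, +0.5059)
n_1 = (-0.2919, +0.9564)
n_2 = (-0.8937, +0.4488)
n_3 = (-0.9680, -0.2511)
n_4 = (+0.3162, -0.9487)
n_5 = (+0.9535, -0.3012)
  (0,1): δ = 103.42°  ·
  (0,2): δ = 57.05°  ·
  (0,3): δ = 15.85°  ✓
  (0,4): δ = 78.04°  ·
  (0,5): δ = 132.08°  ·
  (1,2): δ = 133.64°  ·
  (1,3): δ = 92.43°  ·
  (1,4): δ = 1.46°  ✓
  (1,5): δ = 55.50°  ·
  (2,3): δ = 138.80°  ·
  (2,4): δ = 44.90°  ·
  (2,5): δ = 9.13°  ✓
  (3,4): δ = 86.11°  ·
  (3,5): δ = 32.07°  ✓
  (4,5): δ = 125.97°  ·
antipodal pairs: 4

count = 4; pairs: (0,3), (1,4), (2,5), (3,5)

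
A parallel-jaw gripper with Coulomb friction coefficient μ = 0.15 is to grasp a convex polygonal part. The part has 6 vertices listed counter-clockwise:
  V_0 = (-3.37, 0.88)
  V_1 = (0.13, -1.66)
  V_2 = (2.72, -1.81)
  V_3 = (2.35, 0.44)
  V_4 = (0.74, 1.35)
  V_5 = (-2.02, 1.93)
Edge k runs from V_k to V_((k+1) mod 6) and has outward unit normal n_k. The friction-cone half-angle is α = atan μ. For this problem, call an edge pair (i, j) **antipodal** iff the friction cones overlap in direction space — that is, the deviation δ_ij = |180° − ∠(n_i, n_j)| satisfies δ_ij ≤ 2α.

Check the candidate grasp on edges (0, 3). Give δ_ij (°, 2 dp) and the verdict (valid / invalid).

α = atan 0.15 = 8.53°;  2α = 17.06°
edge 0: e_0 = (+3.50, -2.54);  n_0 = (-0.5873, -0.8093)
edge 3: e_3 = (-1.61, +0.91);  n_3 = (+0.4921, +0.8706)
∠(n_0, n_3) = 173.51°
δ = |180° − 173.51°| = 6.49°
6.49° ≤ 2α = 17.06°  →  valid

δ = 6.49°, valid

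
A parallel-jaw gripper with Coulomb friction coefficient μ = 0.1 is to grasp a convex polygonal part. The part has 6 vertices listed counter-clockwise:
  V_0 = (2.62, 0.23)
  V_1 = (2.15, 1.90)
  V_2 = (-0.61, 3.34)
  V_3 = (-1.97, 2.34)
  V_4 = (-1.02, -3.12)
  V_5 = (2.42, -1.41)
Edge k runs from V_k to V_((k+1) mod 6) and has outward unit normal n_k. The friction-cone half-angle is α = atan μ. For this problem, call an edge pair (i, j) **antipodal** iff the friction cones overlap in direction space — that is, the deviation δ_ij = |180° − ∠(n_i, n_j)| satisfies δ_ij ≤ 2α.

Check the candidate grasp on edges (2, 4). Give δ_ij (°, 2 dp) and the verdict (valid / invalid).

α = atan 0.1 = 5.71°;  2α = 11.42°
edge 2: e_2 = (-1.36, -1.00);  n_2 = (-0.5924, +0.8057)
edge 4: e_4 = (+3.44, +1.71);  n_4 = (+0.4451, -0.8955)
∠(n_2, n_4) = 170.10°
δ = |180° − 170.10°| = 9.90°
9.90° ≤ 2α = 11.42°  →  valid

δ = 9.90°, valid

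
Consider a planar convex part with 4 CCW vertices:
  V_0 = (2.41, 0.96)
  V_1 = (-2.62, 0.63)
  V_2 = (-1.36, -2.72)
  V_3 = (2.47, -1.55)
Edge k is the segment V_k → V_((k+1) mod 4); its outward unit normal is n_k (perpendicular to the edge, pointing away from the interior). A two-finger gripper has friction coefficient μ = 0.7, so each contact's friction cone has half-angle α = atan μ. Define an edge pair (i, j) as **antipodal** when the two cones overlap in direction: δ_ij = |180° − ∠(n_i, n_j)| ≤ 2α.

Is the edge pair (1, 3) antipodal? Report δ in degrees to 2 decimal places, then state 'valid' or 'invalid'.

α = atan 0.7 = 34.99°;  2α = 69.98°
edge 1: e_1 = (+1.26, -3.35);  n_1 = (-0.9360, -0.3520)
edge 3: e_3 = (-0.06, +2.51);  n_3 = (+0.9997, +0.0239)
∠(n_1, n_3) = 160.76°
δ = |180° − 160.76°| = 19.24°
19.24° ≤ 2α = 69.98°  →  valid

δ = 19.24°, valid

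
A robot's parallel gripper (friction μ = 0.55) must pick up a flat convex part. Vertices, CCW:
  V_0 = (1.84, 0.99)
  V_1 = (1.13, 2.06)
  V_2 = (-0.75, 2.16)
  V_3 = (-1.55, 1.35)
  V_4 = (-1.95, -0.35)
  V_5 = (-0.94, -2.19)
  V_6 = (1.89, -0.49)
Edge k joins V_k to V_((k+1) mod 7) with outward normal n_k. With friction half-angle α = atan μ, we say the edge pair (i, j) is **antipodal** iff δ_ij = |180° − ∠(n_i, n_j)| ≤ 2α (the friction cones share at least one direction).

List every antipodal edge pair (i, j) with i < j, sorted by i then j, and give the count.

α = atan 0.55 = 28.81°;  2α = 57.62°
n_0 = (+0.8332, +0.5529)
n_1 = (+0.0531, +0.9986)
n_2 = (-0.7115, +0.7027)
n_3 = (-0.9734, +0.2290)
n_4 = (-0.8766, -0.4812)
n_5 = (+0.5149, -0.8572)
n_6 = (+0.9994, +0.0338)
  (0,1): δ = 126.61°  ·
  (0,2): δ = 78.21°  ·
  (0,3): δ = 46.81°  ✓
  (0,4): δ = 4.80°  ✓
  (0,5): δ = 87.43°  ·
  (0,6): δ = 148.37°  ·
  (1,2): δ = 131.60°  ·
  (1,3): δ = 100.20°  ·
  (1,4): δ = 58.19°  ·
  (1,5): δ = 34.04°  ✓
  (1,6): δ = 94.98°  ·
  (2,3): δ = 148.60°  ·
  (2,4): δ = 106.59°  ·
  (2,5): δ = 14.36°  ✓
  (2,6): δ = 46.58°  ✓
  (3,4): δ = 138.00°  ·
  (3,5): δ = 45.77°  ✓
  (3,6): δ = 15.18°  ✓
  (4,5): δ = 87.77°  ·
  (4,6): δ = 26.83°  ✓
  (5,6): δ = 119.06°  ·
antipodal pairs: 8

count = 8; pairs: (0,3), (0,4), (1,5), (2,5), (2,6), (3,5), (3,6), (4,6)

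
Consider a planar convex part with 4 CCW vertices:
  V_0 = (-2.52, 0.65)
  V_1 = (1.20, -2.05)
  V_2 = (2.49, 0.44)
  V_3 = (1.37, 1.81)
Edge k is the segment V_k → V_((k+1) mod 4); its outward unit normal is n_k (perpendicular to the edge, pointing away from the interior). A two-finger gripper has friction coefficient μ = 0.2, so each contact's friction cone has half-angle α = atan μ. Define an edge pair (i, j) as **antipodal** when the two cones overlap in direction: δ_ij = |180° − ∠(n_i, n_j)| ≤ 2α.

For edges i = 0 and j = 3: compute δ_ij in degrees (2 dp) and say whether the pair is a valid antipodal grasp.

δ = 52.58°, invalid

α = atan 0.2 = 11.31°;  2α = 22.62°
edge 0: e_0 = (+3.72, -2.70);  n_0 = (-0.5874, -0.8093)
edge 3: e_3 = (-3.89, -1.16);  n_3 = (-0.2858, +0.9583)
∠(n_0, n_3) = 127.42°
δ = |180° − 127.42°| = 52.58°
52.58° > 2α = 22.62°  →  invalid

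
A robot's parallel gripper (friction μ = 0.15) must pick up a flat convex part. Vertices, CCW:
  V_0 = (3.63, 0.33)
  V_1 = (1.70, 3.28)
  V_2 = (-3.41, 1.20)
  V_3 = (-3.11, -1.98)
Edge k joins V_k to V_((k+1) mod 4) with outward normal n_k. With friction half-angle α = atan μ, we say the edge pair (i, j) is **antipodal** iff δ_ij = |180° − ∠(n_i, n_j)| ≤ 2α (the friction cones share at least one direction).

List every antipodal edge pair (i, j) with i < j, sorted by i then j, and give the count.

count = 1; pairs: (1,3)

α = atan 0.15 = 8.53°;  2α = 17.06°
n_0 = (+0.8368, +0.5475)
n_1 = (-0.3770, +0.9262)
n_2 = (-0.9956, -0.0939)
n_3 = (+0.3242, -0.9460)
  (0,1): δ = 101.05°  ·
  (0,2): δ = 27.80°  ·
  (0,3): δ = 75.72°  ·
  (1,2): δ = 106.76°  ·
  (1,3): δ = 3.23°  ✓
  (2,3): δ = 76.47°  ·
antipodal pairs: 1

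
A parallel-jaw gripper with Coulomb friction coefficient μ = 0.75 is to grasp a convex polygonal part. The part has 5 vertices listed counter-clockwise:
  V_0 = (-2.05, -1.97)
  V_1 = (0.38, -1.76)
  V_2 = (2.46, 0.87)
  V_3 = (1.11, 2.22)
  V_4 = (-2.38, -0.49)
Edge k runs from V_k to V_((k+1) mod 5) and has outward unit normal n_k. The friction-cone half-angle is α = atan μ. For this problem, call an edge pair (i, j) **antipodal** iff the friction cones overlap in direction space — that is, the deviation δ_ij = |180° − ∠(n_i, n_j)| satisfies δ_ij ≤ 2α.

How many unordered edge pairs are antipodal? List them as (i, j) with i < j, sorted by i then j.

count = 5; pairs: (0,2), (0,3), (1,3), (1,4), (2,4)

α = atan 0.75 = 36.87°;  2α = 73.74°
n_0 = (+0.0861, -0.9963)
n_1 = (+0.7843, -0.6203)
n_2 = (+0.7071, +0.7071)
n_3 = (-0.6133, +0.7898)
n_4 = (-0.9760, -0.2176)
  (0,1): δ = 133.28°  ·
  (0,2): δ = 49.94°  ✓
  (0,3): δ = 32.89°  ✓
  (0,4): δ = 97.63°  ·
  (1,2): δ = 96.66°  ·
  (1,3): δ = 13.83°  ✓
  (1,4): δ = 50.91°  ✓
  (2,3): δ = 97.17°  ·
  (2,4): δ = 32.43°  ✓
  (3,4): δ = 115.26°  ·
antipodal pairs: 5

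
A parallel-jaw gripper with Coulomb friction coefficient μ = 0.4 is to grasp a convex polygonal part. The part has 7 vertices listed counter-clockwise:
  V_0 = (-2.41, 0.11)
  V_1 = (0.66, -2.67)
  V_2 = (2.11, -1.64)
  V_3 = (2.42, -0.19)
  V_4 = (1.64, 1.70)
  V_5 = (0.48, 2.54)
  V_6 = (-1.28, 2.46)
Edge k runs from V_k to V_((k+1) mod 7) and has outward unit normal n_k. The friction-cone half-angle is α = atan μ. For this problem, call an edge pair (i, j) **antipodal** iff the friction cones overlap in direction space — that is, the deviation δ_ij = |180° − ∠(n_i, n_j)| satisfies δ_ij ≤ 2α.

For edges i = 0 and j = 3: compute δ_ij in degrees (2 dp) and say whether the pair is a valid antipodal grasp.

α = atan 0.4 = 21.80°;  2α = 43.60°
edge 0: e_0 = (+3.07, -2.78);  n_0 = (-0.6712, -0.7412)
edge 3: e_3 = (-0.78, +1.89);  n_3 = (+0.9244, +0.3815)
∠(n_0, n_3) = 154.59°
δ = |180° − 154.59°| = 25.41°
25.41° ≤ 2α = 43.60°  →  valid

δ = 25.41°, valid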